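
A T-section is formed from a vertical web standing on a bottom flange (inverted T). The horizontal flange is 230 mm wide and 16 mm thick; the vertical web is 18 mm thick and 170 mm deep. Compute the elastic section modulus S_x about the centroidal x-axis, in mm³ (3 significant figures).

Treat the section as a set of non-overlapping primitives; coordinates are from the bounding-box lower-left.
Flange: 230 × 16, A = 3 680 mm², y = 8 mm, Ī = 78 507 mm⁴.
Web: 18 × 170, A = 3 060 mm², y = 101 mm, Ī = 7 369 500 mm⁴.
Centroid: ȳ = ΣA·y / ΣA = 50.223 mm.
Transfer each piece to the centroidal x-axis using Ī + A·d² with d = y − 50.223:
  flange: d = -42.223 mm → contributes +6 639 004 mm⁴
  web: d = 50.777 mm → contributes +15 259 249 mm⁴
Total I = 21 898 253 mm⁴.
Extreme fibre distance c = 135.78 mm; S = I/c = 161 280 mm³.

S_x ≈ 1.61 × 10⁵ mm³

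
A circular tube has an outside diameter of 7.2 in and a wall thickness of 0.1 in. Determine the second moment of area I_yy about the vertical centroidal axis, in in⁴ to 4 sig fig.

I_yy ≈ 14.06 in⁴

Decompose the section into non-overlapping parts with the origin at the bottom-left of its bounding rectangle.
Outer circle: ⌀7.2, A = 40.715 in², x = 3.6 in, Ī = 131.917 in⁴.
Bore (subtracted): ⌀7, A = 38.4845 in², x = 3.6 in, Ī = 117.859 in⁴.
By symmetry the centroid is at mid-width, x̄ = 3.6 in.
All pieces are centred on the vertical centroidal axis, so I = ΣĪ (holes subtracted) = 14.0579 in⁴.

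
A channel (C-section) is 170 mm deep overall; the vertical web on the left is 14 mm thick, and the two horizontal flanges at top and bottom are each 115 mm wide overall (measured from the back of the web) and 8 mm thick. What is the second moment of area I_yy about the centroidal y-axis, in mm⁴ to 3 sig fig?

I_yy ≈ 4.59 × 10⁶ mm⁴

Split into non-overlapping primitives; take the origin at the lower-left of the bounding box.
Web: 14 × 170, A = 2 380 mm², x = 7 mm, Ī = 38 873 mm⁴.
Top flange (beyond web): 101 × 8, A = 808 mm², x = 64.5 mm, Ī = 686 867 mm⁴.
Bottom flange (beyond web): 101 × 8, A = 808 mm², x = 64.5 mm, Ī = 686 867 mm⁴.
Centroid: x̄ = ΣA·x / ΣA = 30.253 mm.
Transfer each piece to the centroidal y-axis using Ī + A·d² with d = x − 30.253:
  web: d = -23.253 mm → contributes +1 325 772 mm⁴
  top flange (beyond web): d = 34.247 mm → contributes +1 634 522 mm⁴
  bottom flange (beyond web): d = 34.247 mm → contributes +1 634 522 mm⁴
Total I = 4 594 816 mm⁴.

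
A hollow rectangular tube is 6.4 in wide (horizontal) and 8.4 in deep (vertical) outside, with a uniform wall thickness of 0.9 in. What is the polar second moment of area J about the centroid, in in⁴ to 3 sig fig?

J ≈ 336 in⁴

Decompose the section into non-overlapping parts with the origin at the bottom-left of its bounding rectangle.
Outer rectangle: 6.4 × 8.4, A = 53.76 in², y = 4.2 in, Ī = 316.11 in⁴.
Inner void (subtracted): 4.6 × 6.6, A = 30.36 in², y = 4.2 in, Ī = 110.21 in⁴.
By symmetry the centroid is at mid-height, ȳ = 4.2 in.
All pieces are centred on the centroidal x-axis, so I = ΣĪ (holes subtracted) = 205.9 in⁴.
Repeating about the centroidal y-axis gives I_y = 129.97 in⁴.
Polar second moment: J = I_x + I_y = 335.87 in⁴.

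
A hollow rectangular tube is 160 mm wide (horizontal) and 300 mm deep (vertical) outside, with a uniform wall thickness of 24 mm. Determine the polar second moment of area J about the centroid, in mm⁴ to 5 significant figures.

Split into non-overlapping primitives; take the origin at the lower-left of the bounding box.
Outer rectangle: 160 × 300, A = 48 000 mm², y = 150 mm, Ī = 360 000 000 mm⁴.
Inner void (subtracted): 112 × 252, A = 28 224 mm², y = 150 mm, Ī = 149 361 408 mm⁴.
By symmetry the centroid is at mid-height, ȳ = 150 mm.
All pieces are centred on the centroidal x-axis, so I = ΣĪ (holes subtracted) = 210 638 592 mm⁴.
Repeating about the centroidal y-axis gives I_y = 72 896 512 mm⁴.
Polar second moment: J = I_x + I_y = 283 535 104 mm⁴.

J ≈ 2.8354 × 10⁸ mm⁴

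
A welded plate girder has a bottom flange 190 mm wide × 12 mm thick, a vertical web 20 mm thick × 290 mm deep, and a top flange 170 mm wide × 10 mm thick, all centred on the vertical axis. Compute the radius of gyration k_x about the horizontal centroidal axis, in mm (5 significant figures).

k_x ≈ 115.34 mm

Decompose the section into non-overlapping parts with the origin at the bottom-left of its bounding rectangle.
Bottom plate: 190 × 12, A = 2 280 mm², y = 6 mm, Ī = 27 360 mm⁴.
Web plate: 20 × 290, A = 5 800 mm², y = 157 mm, Ī = 40 648 333 mm⁴.
Top plate: 170 × 10, A = 1 700 mm², y = 307 mm, Ī = 14166.67 mm⁴.
Centroid: ȳ = ΣA·y / ΣA = 147.8712 mm.
Transfer each piece to the horizontal centroidal axis using Ī + A·d² with d = y − 147.8712:
  bottom plate: d = -141.8712 mm → contributes +45 917 895 mm⁴
  web plate: d = 9.128834 mm → contributes +41 131 680 mm⁴
  top plate: d = 159.1288 mm → contributes +43 061 543 mm⁴
Total I = 130 111 118 mm⁴.
Radius of gyration: k = √(I/A) = √(130 111 118 / 9 780) = 115.3421 mm.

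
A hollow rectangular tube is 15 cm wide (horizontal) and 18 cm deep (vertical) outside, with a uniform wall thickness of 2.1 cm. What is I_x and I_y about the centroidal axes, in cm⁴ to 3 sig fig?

I_x ≈ 4920 cm⁴, I_y ≈ 3610 cm⁴

Decompose the section into non-overlapping parts with the origin at the bottom-left of its bounding rectangle.
Outer rectangle: 15 × 18, A = 270 cm², y = 9 cm, Ī = 7 290 cm⁴.
Inner void (subtracted): 10.8 × 13.8, A = 149.04 cm², y = 9 cm, Ī = 2365.3 cm⁴.
By symmetry the centroid is at mid-height, ȳ = 9 cm.
All pieces are centred on the centroidal x-axis, so I = ΣĪ (holes subtracted) = 4924.7 cm⁴.
Repeating about the centroidal y-axis gives I_y = 3613.8 cm⁴.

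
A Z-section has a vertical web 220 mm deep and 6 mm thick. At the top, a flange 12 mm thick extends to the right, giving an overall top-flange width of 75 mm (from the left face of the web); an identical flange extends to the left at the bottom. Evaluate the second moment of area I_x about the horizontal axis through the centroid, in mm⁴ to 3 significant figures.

Decompose the section into non-overlapping parts with the origin at the bottom-left of its bounding rectangle.
Web: 6 × 220, A = 1 320 mm², y = 110 mm, Ī = 5 324 000 mm⁴.
Top flange (beyond web): 69 × 12, A = 828 mm², y = 214 mm, Ī = 9 936 mm⁴.
Bottom flange (beyond web): 69 × 12, A = 828 mm², y = 6 mm, Ī = 9 936 mm⁴.
Centroid: ȳ = ΣA·y / ΣA = 110 mm.
Transfer each piece to the horizontal axis through the centroid using Ī + A·d² with d = y − 110:
  web: d = 0 mm → contributes +5 324 000 mm⁴
  top flange (beyond web): d = 104 mm → contributes +8 965 584 mm⁴
  bottom flange (beyond web): d = -104 mm → contributes +8 965 584 mm⁴
Total I = 23 255 168 mm⁴.

I_x ≈ 2.33 × 10⁷ mm⁴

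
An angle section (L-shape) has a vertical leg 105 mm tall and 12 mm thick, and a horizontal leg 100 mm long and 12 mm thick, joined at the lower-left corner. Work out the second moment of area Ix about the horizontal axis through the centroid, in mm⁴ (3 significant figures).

Treat the section as a set of non-overlapping primitives; coordinates are from the bounding-box lower-left.
Vertical leg: 12 × 105, A = 1 260 mm², y = 52.5 mm, Ī = 1 157 625 mm⁴.
Horizontal leg (remainder): 88 × 12, A = 1 056 mm², y = 6 mm, Ī = 12 672 mm⁴.
Centroid: ȳ = ΣA·y / ΣA = 31.298 mm.
Transfer each piece to the horizontal axis through the centroid using Ī + A·d² with d = y − 31.298:
  vertical leg: d = 21.202 mm → contributes +1 724 030 mm⁴
  horizontal leg (remainder): d = -25.298 mm → contributes +688 496 mm⁴
Total I = 2 412 526 mm⁴.

Ix ≈ 2.41 × 10⁶ mm⁴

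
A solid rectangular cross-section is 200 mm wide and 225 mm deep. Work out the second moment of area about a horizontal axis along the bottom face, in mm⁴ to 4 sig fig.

The section: 200 × 225, A = 45 000 mm², y = 112.5 mm, Ī = 189 843 750 mm⁴.
Transfer it to a horizontal axis along the bottom face using Ī + A·d² with d = y − 0:
  the section: d = 112.5 mm → contributes +759 375 000 mm⁴
Total I = 759 375 000 mm⁴.

I_base ≈ 7.594 × 10⁸ mm⁴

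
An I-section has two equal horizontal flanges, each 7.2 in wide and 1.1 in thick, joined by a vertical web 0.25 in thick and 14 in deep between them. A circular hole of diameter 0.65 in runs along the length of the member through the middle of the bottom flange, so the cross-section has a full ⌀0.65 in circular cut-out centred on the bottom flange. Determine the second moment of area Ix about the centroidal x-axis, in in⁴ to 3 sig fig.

Ix ≈ 942 in⁴

Break the section into simple shapes (no overlaps), measuring from the bottom-left corner of the bounding box.
Bottom flange: 7.2 × 1.1, A = 7.92 in², y = 0.55 in, Ī = 0.7986 in⁴.
Web: 0.25 × 14, A = 3.5 in², y = 8.1 in, Ī = 57.167 in⁴.
Top flange: 7.2 × 1.1, A = 7.92 in², y = 15.65 in, Ī = 0.7986 in⁴.
Hole (subtracted): ⌀0.65, A = 0.33183 in², y = 0.55 in, Ī = 0.0087624 in⁴.
Centroid: ȳ = ΣA·y / ΣA = 8.2318 in.
Transfer each piece to the centroidal x-axis using Ī + A·d² with d = y − 8.2318:
  bottom flange: d = -7.6818 in → contributes +468.16 in⁴
  web: d = -0.1318 in → contributes +57.227 in⁴
  top flange: d = 7.4182 in → contributes +436.63 in⁴
  hole: d = -7.6818 in → contributes −19.59 in⁴
Total I = 942.43 in⁴.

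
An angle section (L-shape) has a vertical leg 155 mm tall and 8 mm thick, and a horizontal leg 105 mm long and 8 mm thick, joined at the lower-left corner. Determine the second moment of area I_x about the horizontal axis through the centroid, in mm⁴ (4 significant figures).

Break the section into simple shapes (no overlaps), measuring from the bottom-left corner of the bounding box.
Vertical leg: 8 × 155, A = 1 240 mm², y = 77.5 mm, Ī = 2 482 583 mm⁴.
Horizontal leg (remainder): 97 × 8, A = 776 mm², y = 4 mm, Ī = 4138.67 mm⁴.
Centroid: ȳ = ΣA·y / ΣA = 49.2083 mm.
Transfer each piece to the horizontal axis through the centroid using Ī + A·d² with d = y − 49.2083:
  vertical leg: d = 28.2917 mm → contributes +3 475 102 mm⁴
  horizontal leg (remainder): d = -45.2083 mm → contributes +1 590 122 mm⁴
Total I = 5 065 225 mm⁴.

I_x ≈ 5.065 × 10⁶ mm⁴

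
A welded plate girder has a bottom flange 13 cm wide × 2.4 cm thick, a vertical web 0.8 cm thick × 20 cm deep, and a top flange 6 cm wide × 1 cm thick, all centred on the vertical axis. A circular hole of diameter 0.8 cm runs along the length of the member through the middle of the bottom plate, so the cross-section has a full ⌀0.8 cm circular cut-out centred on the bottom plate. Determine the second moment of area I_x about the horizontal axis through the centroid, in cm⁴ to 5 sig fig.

I_x ≈ 3564.6 cm⁴

Treat the section as a set of non-overlapping primitives; coordinates are from the bounding-box lower-left.
Bottom plate: 13 × 2.4, A = 31.2 cm², y = 1.2 cm, Ī = 14.976 cm⁴.
Web plate: 0.8 × 20, A = 16 cm², y = 12.4 cm, Ī = 533.3333 cm⁴.
Top plate: 6 × 1, A = 6 cm², y = 22.9 cm, Ī = 0.5 cm⁴.
Hole (subtracted): ⌀0.8, A = 0.5026548 cm², y = 1.2 cm, Ī = 0.02010619 cm⁴.
Centroid: ȳ = ΣA·y / ΣA = 7.071264 cm.
Transfer each piece to the horizontal axis through the centroid using Ī + A·d² with d = y − 7.071264:
  bottom plate: d = -5.871264 cm → contributes +1090.494 cm⁴
  web plate: d = 5.328736 cm → contributes +987.6603 cm⁴
  top plate: d = 15.82874 cm → contributes +1503.793 cm⁴
  hole: d = -5.871264 cm → contributes −17.34749 cm⁴
Total I = 3564.6 cm⁴.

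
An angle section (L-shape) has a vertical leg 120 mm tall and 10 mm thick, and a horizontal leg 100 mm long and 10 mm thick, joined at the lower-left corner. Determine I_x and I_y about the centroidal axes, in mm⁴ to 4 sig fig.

Break the section into simple shapes (no overlaps), measuring from the bottom-left corner of the bounding box.
Vertical leg: 10 × 120, A = 1 200 mm², y = 60 mm, Ī = 1 440 000 mm⁴.
Horizontal leg (remainder): 90 × 10, A = 900 mm², y = 5 mm, Ī = 7 500 mm⁴.
Centroid: ȳ = ΣA·y / ΣA = 36.4286 mm.
Transfer each piece to the centroidal x-axis using Ī + A·d² with d = y − 36.4286:
  vertical leg: d = 23.5714 mm → contributes +2 106 735 mm⁴
  horizontal leg (remainder): d = -31.4286 mm → contributes +896 480 mm⁴
Total I = 3 003 214 mm⁴.
For the y-axis: x̄ = 26.4286 mm.
Repeating about the centroidal y-axis gives I_y = 1 903 214 mm⁴.

I_x ≈ 3.003 × 10⁶ mm⁴, I_y ≈ 1.903 × 10⁶ mm⁴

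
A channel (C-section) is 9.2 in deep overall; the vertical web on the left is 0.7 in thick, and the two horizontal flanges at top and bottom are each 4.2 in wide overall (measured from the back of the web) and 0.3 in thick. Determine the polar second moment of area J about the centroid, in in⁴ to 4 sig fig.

J ≈ 96.41 in⁴

Decompose the section into non-overlapping parts with the origin at the bottom-left of its bounding rectangle.
Web: 0.7 × 9.2, A = 6.44 in², y = 4.6 in, Ī = 45.4235 in⁴.
Top flange (beyond web): 3.5 × 0.3, A = 1.05 in², y = 9.05 in, Ī = 0.007875 in⁴.
Bottom flange (beyond web): 3.5 × 0.3, A = 1.05 in², y = 0.15 in, Ī = 0.007875 in⁴.
By symmetry the centroid is at mid-height, ȳ = 4.6 in.
Transfer each piece to the centroidal x-axis using Ī + A·d² with d = y − 4.6:
  web: d = 0 in → contributes +45.4235 in⁴
  top flange (beyond web): d = 4.45 in → contributes +20.8005 in⁴
  bottom flange (beyond web): d = -4.45 in → contributes +20.8005 in⁴
Total I = 87.0245 in⁴.
For the y-axis: x̄ = 0.866393 in.
Repeating about the centroidal y-axis gives I_y = 9.39042 in⁴.
Polar second moment: J = I_x + I_y = 96.4149 in⁴.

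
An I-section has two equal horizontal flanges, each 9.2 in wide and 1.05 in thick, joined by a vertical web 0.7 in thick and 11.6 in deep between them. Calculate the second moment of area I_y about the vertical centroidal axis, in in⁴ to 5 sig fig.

I_y ≈ 136.60 in⁴

Break the section into simple shapes (no overlaps), measuring from the bottom-left corner of the bounding box.
Bottom flange: 9.2 × 1.05, A = 9.66 in², x = 4.6 in, Ī = 68.1352 in⁴.
Web: 0.7 × 11.6, A = 8.12 in², x = 4.6 in, Ī = 0.3315667 in⁴.
Top flange: 9.2 × 1.05, A = 9.66 in², x = 4.6 in, Ī = 68.1352 in⁴.
By symmetry the centroid is at mid-width, x̄ = 4.6 in.
All pieces are centred on the vertical centroidal axis, so I = ΣĪ = 136.602 in⁴.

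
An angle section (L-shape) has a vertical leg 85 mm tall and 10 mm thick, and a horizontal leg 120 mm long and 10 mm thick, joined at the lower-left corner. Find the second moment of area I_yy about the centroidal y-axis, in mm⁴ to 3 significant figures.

I_yy ≈ 2.84 × 10⁶ mm⁴

Break the section into simple shapes (no overlaps), measuring from the bottom-left corner of the bounding box.
Vertical leg: 10 × 85, A = 850 mm², x = 5 mm, Ī = 7083.3 mm⁴.
Horizontal leg (remainder): 110 × 10, A = 1 100 mm², x = 65 mm, Ī = 1 109 167 mm⁴.
Centroid: x̄ = ΣA·x / ΣA = 38.846 mm.
Transfer each piece to the centroidal y-axis using Ī + A·d² with d = x − 38.846:
  vertical leg: d = -33.846 mm → contributes +980 811 mm⁴
  horizontal leg (remainder): d = 26.154 mm → contributes +1 861 593 mm⁴
Total I = 2 842 404 mm⁴.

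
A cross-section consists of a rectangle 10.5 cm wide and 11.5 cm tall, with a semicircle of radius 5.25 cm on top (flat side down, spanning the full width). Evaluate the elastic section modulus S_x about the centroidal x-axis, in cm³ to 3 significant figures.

S_x ≈ 387 cm³

Split into non-overlapping primitives; take the origin at the lower-left of the bounding box.
Rectangular body: 10.5 × 11.5, A = 120.75 cm², y = 5.75 cm, Ī = 1330.8 cm⁴.
Semicircular cap: semicircle r = 5.25, A = 43.295 cm², y = 13.728 cm, Ī = 83.381 cm⁴.
Centroid: ȳ = ΣA·y / ΣA = 7.8556 cm.
Transfer each piece to the centroidal x-axis using Ī + A·d² with d = y − 7.8556:
  rectangular body: d = -2.1056 cm → contributes +1866.1 cm⁴
  semicircular cap: d = 5.8726 cm → contributes +1576.5 cm⁴
Total I = 3442.6 cm⁴.
Extreme fibre distance c = 8.8944 cm; S = I/c = 387.06 cm³.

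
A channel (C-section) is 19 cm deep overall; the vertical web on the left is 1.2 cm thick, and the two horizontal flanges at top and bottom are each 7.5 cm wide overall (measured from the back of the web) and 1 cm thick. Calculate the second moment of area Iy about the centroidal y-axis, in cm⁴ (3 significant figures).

Decompose the section into non-overlapping parts with the origin at the bottom-left of its bounding rectangle.
Web: 1.2 × 19, A = 22.8 cm², x = 0.6 cm, Ī = 2.736 cm⁴.
Top flange (beyond web): 6.3 × 1, A = 6.3 cm², x = 4.35 cm, Ī = 20.837 cm⁴.
Bottom flange (beyond web): 6.3 × 1, A = 6.3 cm², x = 4.35 cm, Ī = 20.837 cm⁴.
Centroid: x̄ = ΣA·x / ΣA = 1.9347 cm.
Transfer each piece to the centroidal y-axis using Ī + A·d² with d = x − 1.9347:
  web: d = -1.3347 cm → contributes +43.355 cm⁴
  top flange (beyond web): d = 2.4153 cm → contributes +57.588 cm⁴
  bottom flange (beyond web): d = 2.4153 cm → contributes +57.588 cm⁴
Total I = 158.53 cm⁴.

Iy ≈ 159 cm⁴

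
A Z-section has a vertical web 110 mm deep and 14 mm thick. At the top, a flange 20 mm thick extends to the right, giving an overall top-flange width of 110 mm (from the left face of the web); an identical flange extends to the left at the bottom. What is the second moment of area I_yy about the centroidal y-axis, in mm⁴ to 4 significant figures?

I_yy ≈ 1.459 × 10⁷ mm⁴

Treat the section as a set of non-overlapping primitives; coordinates are from the bounding-box lower-left.
Web: 14 × 110, A = 1 540 mm², x = 103 mm, Ī = 25153.3 mm⁴.
Top flange (beyond web): 96 × 20, A = 1 920 mm², x = 158 mm, Ī = 1 474 560 mm⁴.
Bottom flange (beyond web): 96 × 20, A = 1 920 mm², x = 48 mm, Ī = 1 474 560 mm⁴.
Centroid: x̄ = ΣA·x / ΣA = 103 mm.
Transfer each piece to the centroidal y-axis using Ī + A·d² with d = x − 103:
  web: d = 0 mm → contributes +25153.3 mm⁴
  top flange (beyond web): d = 55 mm → contributes +7 282 560 mm⁴
  bottom flange (beyond web): d = -55 mm → contributes +7 282 560 mm⁴
Total I = 14 590 273 mm⁴.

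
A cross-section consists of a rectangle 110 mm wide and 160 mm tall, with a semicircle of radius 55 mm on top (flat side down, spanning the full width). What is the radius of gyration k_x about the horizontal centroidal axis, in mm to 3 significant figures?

Break the section into simple shapes (no overlaps), measuring from the bottom-left corner of the bounding box.
Rectangular body: 110 × 160, A = 17 600 mm², y = 80 mm, Ī = 37 546 667 mm⁴.
Semicircular cap: semicircle r = 55, A = 4751.7 mm², y = 183.34 mm, Ī = 1 004 345 mm⁴.
Centroid: ȳ = ΣA·y / ΣA = 101.97 mm.
Transfer each piece to the horizontal centroidal axis using Ī + A·d² with d = y − 101.97:
  rectangular body: d = -21.969 mm → contributes +46 041 277 mm⁴
  semicircular cap: d = 81.373 mm → contributes +32 468 124 mm⁴
Total I = 78 509 401 mm⁴.
Radius of gyration: k = √(I/A) = √(78 509 401 / 22 352) = 59.266 mm.

k_x ≈ 59.3 mm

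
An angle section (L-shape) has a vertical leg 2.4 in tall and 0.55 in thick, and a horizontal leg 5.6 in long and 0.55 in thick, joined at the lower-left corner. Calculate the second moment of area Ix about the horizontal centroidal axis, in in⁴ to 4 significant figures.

Decompose the section into non-overlapping parts with the origin at the bottom-left of its bounding rectangle.
Vertical leg: 0.55 × 2.4, A = 1.32 in², y = 1.2 in, Ī = 0.6336 in⁴.
Horizontal leg (remainder): 5.05 × 0.55, A = 2.7775 in², y = 0.275 in, Ī = 0.0700161 in⁴.
Centroid: ȳ = ΣA·y / ΣA = 0.572987 in.
Transfer each piece to the horizontal centroidal axis using Ī + A·d² with d = y − 0.572987:
  vertical leg: d = 0.627013 in → contributes +1.15255 in⁴
  horizontal leg (remainder): d = -0.297987 in → contributes +0.316647 in⁴
Total I = 1.4692 in⁴.

Ix ≈ 1.469 in⁴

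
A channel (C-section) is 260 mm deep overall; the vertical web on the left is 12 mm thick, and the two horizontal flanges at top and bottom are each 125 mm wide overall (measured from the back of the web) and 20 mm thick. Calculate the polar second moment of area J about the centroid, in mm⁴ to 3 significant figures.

J ≈ 9.49 × 10⁷ mm⁴

Break the section into simple shapes (no overlaps), measuring from the bottom-left corner of the bounding box.
Web: 12 × 260, A = 3 120 mm², y = 130 mm, Ī = 17 576 000 mm⁴.
Top flange (beyond web): 113 × 20, A = 2 260 mm², y = 250 mm, Ī = 75 333 mm⁴.
Bottom flange (beyond web): 113 × 20, A = 2 260 mm², y = 10 mm, Ī = 75 333 mm⁴.
By symmetry the centroid is at mid-height, ȳ = 130 mm.
Transfer each piece to the centroidal x-axis using Ī + A·d² with d = y − 130:
  web: d = 0 mm → contributes +17 576 000 mm⁴
  top flange (beyond web): d = 120 mm → contributes +32 619 333 mm⁴
  bottom flange (beyond web): d = -120 mm → contributes +32 619 333 mm⁴
Total I = 82 814 667 mm⁴.
For the y-axis: x̄ = 42.976 mm.
Repeating about the centroidal y-axis gives I_y = 12 057 502 mm⁴.
Polar second moment: J = I_x + I_y = 94 872 169 mm⁴.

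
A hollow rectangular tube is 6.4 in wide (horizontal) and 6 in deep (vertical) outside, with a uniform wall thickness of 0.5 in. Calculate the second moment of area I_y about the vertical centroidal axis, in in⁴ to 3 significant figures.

I_y ≈ 65.5 in⁴

Decompose the section into non-overlapping parts with the origin at the bottom-left of its bounding rectangle.
Outer rectangle: 6.4 × 6, A = 38.4 in², x = 3.2 in, Ī = 131.07 in⁴.
Inner void (subtracted): 5.4 × 5, A = 27 in², x = 3.2 in, Ī = 65.61 in⁴.
By symmetry the centroid is at mid-width, x̄ = 3.2 in.
All pieces are centred on the vertical centroidal axis, so I = ΣĪ (holes subtracted) = 65.462 in⁴.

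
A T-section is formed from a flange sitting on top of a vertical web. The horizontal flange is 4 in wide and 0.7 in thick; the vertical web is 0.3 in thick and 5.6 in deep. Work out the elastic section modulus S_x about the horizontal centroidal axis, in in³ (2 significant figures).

Treat the section as a set of non-overlapping primitives; coordinates are from the bounding-box lower-left.
Flange: 4 × 0.7, A = 2.8 in², y = 5.95 in, Ī = 0.1143 in⁴.
Web: 0.3 × 5.6, A = 1.68 in², y = 2.8 in, Ī = 4.39 in⁴.
Centroid: ȳ = ΣA·y / ΣA = 4.769 in.
Transfer each piece to the horizontal centroidal axis using Ī + A·d² with d = y − 4.769:
  flange: d = 1.181 in → contributes +4.021 in⁴
  web: d = -1.969 in → contributes +10.9 in⁴
Total I = 14.92 in⁴.
Extreme fibre distance c = 4.769 in; S = I/c = 3.129 in³.

S_x ≈ 3.1 in³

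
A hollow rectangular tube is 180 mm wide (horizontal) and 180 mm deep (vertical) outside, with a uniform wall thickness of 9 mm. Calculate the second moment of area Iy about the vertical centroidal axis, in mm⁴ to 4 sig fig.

Iy ≈ 3.008 × 10⁷ mm⁴

Split into non-overlapping primitives; take the origin at the lower-left of the bounding box.
Outer rectangle: 180 × 180, A = 32 400 mm², x = 90 mm, Ī = 87 480 000 mm⁴.
Inner void (subtracted): 162 × 162, A = 26 244 mm², x = 90 mm, Ī = 57 395 628 mm⁴.
By symmetry the centroid is at mid-width, x̄ = 90 mm.
All pieces are centred on the vertical centroidal axis, so I = ΣĪ (holes subtracted) = 30 084 372 mm⁴.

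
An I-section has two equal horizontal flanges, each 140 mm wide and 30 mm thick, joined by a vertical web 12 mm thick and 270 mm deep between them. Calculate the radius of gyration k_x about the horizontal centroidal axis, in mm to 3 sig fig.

Decompose the section into non-overlapping parts with the origin at the bottom-left of its bounding rectangle.
Bottom flange: 140 × 30, A = 4 200 mm², y = 15 mm, Ī = 315 000 mm⁴.
Web: 12 × 270, A = 3 240 mm², y = 165 mm, Ī = 19 683 000 mm⁴.
Top flange: 140 × 30, A = 4 200 mm², y = 315 mm, Ī = 315 000 mm⁴.
By symmetry the centroid is at mid-height, ȳ = 165 mm.
Transfer each piece to the horizontal centroidal axis using Ī + A·d² with d = y − 165:
  bottom flange: d = -150 mm → contributes +94 815 000 mm⁴
  web: d = 0 mm → contributes +19 683 000 mm⁴
  top flange: d = 150 mm → contributes +94 815 000 mm⁴
Total I = 209 313 000 mm⁴.
Radius of gyration: k = √(I/A) = √(209 313 000 / 11 640) = 134.1 mm.

k_x ≈ 134 mm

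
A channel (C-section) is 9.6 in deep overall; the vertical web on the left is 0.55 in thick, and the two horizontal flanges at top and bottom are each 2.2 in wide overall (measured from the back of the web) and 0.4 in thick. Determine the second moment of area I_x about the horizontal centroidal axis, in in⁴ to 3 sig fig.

Treat the section as a set of non-overlapping primitives; coordinates are from the bounding-box lower-left.
Web: 0.55 × 9.6, A = 5.28 in², y = 4.8 in, Ī = 40.55 in⁴.
Top flange (beyond web): 1.65 × 0.4, A = 0.66 in², y = 9.4 in, Ī = 0.0088 in⁴.
Bottom flange (beyond web): 1.65 × 0.4, A = 0.66 in², y = 0.2 in, Ī = 0.0088 in⁴.
By symmetry the centroid is at mid-height, ȳ = 4.8 in.
Transfer each piece to the horizontal centroidal axis using Ī + A·d² with d = y − 4.8:
  web: d = 0 in → contributes +40.55 in⁴
  top flange (beyond web): d = 4.6 in → contributes +13.974 in⁴
  bottom flange (beyond web): d = -4.6 in → contributes +13.974 in⁴
Total I = 68.499 in⁴.

I_x ≈ 68.5 in⁴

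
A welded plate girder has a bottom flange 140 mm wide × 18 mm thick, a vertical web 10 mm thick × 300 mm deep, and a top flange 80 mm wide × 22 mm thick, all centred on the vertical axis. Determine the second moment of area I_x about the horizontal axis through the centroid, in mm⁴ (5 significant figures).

I_x ≈ 1.3008 × 10⁸ mm⁴

Split into non-overlapping primitives; take the origin at the lower-left of the bounding box.
Bottom plate: 140 × 18, A = 2 520 mm², y = 9 mm, Ī = 68 040 mm⁴.
Web plate: 10 × 300, A = 3 000 mm², y = 168 mm, Ī = 22 500 000 mm⁴.
Top plate: 80 × 22, A = 1 760 mm², y = 329 mm, Ī = 70986.67 mm⁴.
Centroid: ȳ = ΣA·y / ΣA = 151.8846 mm.
Transfer each piece to the horizontal axis through the centroid using Ī + A·d² with d = y − 151.8846:
  bottom plate: d = -142.8846 mm → contributes +51 516 394 mm⁴
  web plate: d = 16.11538 mm → contributes +23 279 117 mm⁴
  top plate: d = 177.1154 mm → contributes +55 281 939 mm⁴
Total I = 130 077 450 mm⁴.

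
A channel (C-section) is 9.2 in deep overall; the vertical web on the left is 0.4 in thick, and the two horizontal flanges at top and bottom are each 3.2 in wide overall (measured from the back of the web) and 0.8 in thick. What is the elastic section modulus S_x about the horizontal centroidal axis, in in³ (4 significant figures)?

Treat the section as a set of non-overlapping primitives; coordinates are from the bounding-box lower-left.
Web: 0.4 × 9.2, A = 3.68 in², y = 4.6 in, Ī = 25.9563 in⁴.
Top flange (beyond web): 2.8 × 0.8, A = 2.24 in², y = 8.8 in, Ī = 0.119467 in⁴.
Bottom flange (beyond web): 2.8 × 0.8, A = 2.24 in², y = 0.4 in, Ī = 0.119467 in⁴.
By symmetry the centroid is at mid-height, ȳ = 4.6 in.
Transfer each piece to the horizontal centroidal axis using Ī + A·d² with d = y − 4.6:
  web: d = 0 in → contributes +25.9563 in⁴
  top flange (beyond web): d = 4.2 in → contributes +39.6331 in⁴
  bottom flange (beyond web): d = -4.2 in → contributes +39.6331 in⁴
Total I = 105.222 in⁴.
Extreme fibre distance c = 4.6 in; S = I/c = 22.8744 in³.

S_x ≈ 22.87 in³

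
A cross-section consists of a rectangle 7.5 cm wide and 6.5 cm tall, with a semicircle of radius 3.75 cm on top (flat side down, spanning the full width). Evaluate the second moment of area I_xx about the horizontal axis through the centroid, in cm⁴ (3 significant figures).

I_xx ≈ 550 cm⁴

Split into non-overlapping primitives; take the origin at the lower-left of the bounding box.
Rectangular body: 7.5 × 6.5, A = 48.75 cm², y = 3.25 cm, Ī = 171.64 cm⁴.
Semicircular cap: semicircle r = 3.75, A = 22.089 cm², y = 8.0915 cm, Ī = 21.705 cm⁴.
Centroid: ȳ = ΣA·y / ΣA = 4.7597 cm.
Transfer each piece to the horizontal axis through the centroid using Ī + A·d² with d = y − 4.7597:
  rectangular body: d = -1.5097 cm → contributes +282.75 cm⁴
  semicircular cap: d = 3.3318 cm → contributes +266.92 cm⁴
Total I = 549.67 cm⁴.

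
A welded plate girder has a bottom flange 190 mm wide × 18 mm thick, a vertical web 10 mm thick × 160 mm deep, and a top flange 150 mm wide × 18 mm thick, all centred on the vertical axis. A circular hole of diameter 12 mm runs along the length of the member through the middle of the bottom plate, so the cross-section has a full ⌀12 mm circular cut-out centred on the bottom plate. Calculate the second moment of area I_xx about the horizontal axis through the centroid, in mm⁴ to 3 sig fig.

Break the section into simple shapes (no overlaps), measuring from the bottom-left corner of the bounding box.
Bottom plate: 190 × 18, A = 3 420 mm², y = 9 mm, Ī = 92 340 mm⁴.
Web plate: 10 × 160, A = 1 600 mm², y = 98 mm, Ī = 3 413 333 mm⁴.
Top plate: 150 × 18, A = 2 700 mm², y = 187 mm, Ī = 72 900 mm⁴.
Hole (subtracted): ⌀12, A = 113.1 mm², y = 9 mm, Ī = 1017.9 mm⁴.
Centroid: ȳ = ΣA·y / ΣA = 90.899 mm.
Transfer each piece to the horizontal axis through the centroid using Ī + A·d² with d = y − 90.899:
  bottom plate: d = -81.899 mm → contributes +23 031 974 mm⁴
  web plate: d = 7.1007 mm → contributes +3 494 005 mm⁴
  top plate: d = 96.101 mm → contributes +25 008 330 mm⁴
  hole: d = -81.899 mm → contributes −759 618 mm⁴
Total I = 50 774 692 mm⁴.

I_xx ≈ 5.08 × 10⁷ mm⁴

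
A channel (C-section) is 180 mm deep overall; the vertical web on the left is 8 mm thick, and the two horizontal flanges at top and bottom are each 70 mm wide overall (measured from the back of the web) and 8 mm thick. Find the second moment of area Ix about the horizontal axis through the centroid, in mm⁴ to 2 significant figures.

Ix ≈ 1.1 × 10⁷ mm⁴

Break the section into simple shapes (no overlaps), measuring from the bottom-left corner of the bounding box.
Web: 8 × 180, A = 1 440 mm², y = 90 mm, Ī = 3 888 000 mm⁴.
Top flange (beyond web): 62 × 8, A = 496 mm², y = 176 mm, Ī = 2 645 mm⁴.
Bottom flange (beyond web): 62 × 8, A = 496 mm², y = 4 mm, Ī = 2 645 mm⁴.
By symmetry the centroid is at mid-height, ȳ = 90 mm.
Transfer each piece to the horizontal axis through the centroid using Ī + A·d² with d = y − 90:
  web: d = 0 mm → contributes +3 888 000 mm⁴
  top flange (beyond web): d = 86 mm → contributes +3 671 061 mm⁴
  bottom flange (beyond web): d = -86 mm → contributes +3 671 061 mm⁴
Total I = 11 230 123 mm⁴.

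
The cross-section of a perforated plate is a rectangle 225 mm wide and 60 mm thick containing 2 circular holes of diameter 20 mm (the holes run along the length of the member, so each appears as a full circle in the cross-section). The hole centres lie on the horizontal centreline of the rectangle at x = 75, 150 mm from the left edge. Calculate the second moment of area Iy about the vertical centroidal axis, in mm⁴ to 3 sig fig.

Treat the section as a set of non-overlapping primitives; coordinates are from the bounding-box lower-left.
Plate: 225 × 60, A = 13 500 mm², x = 112.5 mm, Ī = 56 953 125 mm⁴.
Hole 1 (subtracted): ⌀20, A = 314.16 mm², x = 75 mm, Ī = 7 854 mm⁴.
Hole 2 (subtracted): ⌀20, A = 314.16 mm², x = 150 mm, Ī = 7 854 mm⁴.
By symmetry the centroid is at mid-width, x̄ = 112.5 mm.
Transfer each piece to the vertical centroidal axis using Ī + A·d² with d = x − 112.5:
  plate: d = 0 mm → contributes +56 953 125 mm⁴
  hole 1: d = -37.5 mm → contributes −449 640 mm⁴
  hole 2: d = 37.5 mm → contributes −449 640 mm⁴
Total I = 56 053 844 mm⁴.

Iy ≈ 5.61 × 10⁷ mm⁴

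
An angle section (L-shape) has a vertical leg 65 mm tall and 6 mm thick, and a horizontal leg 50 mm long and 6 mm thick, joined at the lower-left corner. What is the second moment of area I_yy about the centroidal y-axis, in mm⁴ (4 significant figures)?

I_yy ≈ 1.422 × 10⁵ mm⁴

Decompose the section into non-overlapping parts with the origin at the bottom-left of its bounding rectangle.
Vertical leg: 6 × 65, A = 390 mm², x = 3 mm, Ī = 1 170 mm⁴.
Horizontal leg (remainder): 44 × 6, A = 264 mm², x = 28 mm, Ī = 42 592 mm⁴.
Centroid: x̄ = ΣA·x / ΣA = 13.0917 mm.
Transfer each piece to the centroidal y-axis using Ī + A·d² with d = x − 13.0917:
  vertical leg: d = -10.0917 mm → contributes +40888.9 mm⁴
  horizontal leg (remainder): d = 14.9083 mm → contributes +101 268 mm⁴
Total I = 142 156 mm⁴.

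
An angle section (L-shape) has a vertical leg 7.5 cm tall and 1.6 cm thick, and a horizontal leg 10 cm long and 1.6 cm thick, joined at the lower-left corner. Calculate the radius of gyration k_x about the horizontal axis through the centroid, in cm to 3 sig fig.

k_x ≈ 2.12 cm

Break the section into simple shapes (no overlaps), measuring from the bottom-left corner of the bounding box.
Vertical leg: 1.6 × 7.5, A = 12 cm², y = 3.75 cm, Ī = 56.25 cm⁴.
Horizontal leg (remainder): 8.4 × 1.6, A = 13.44 cm², y = 0.8 cm, Ī = 2.8672 cm⁴.
Centroid: ȳ = ΣA·y / ΣA = 2.1915 cm.
Transfer each piece to the horizontal axis through the centroid using Ī + A·d² with d = y − 2.1915:
  vertical leg: d = 1.5585 cm → contributes +85.397 cm⁴
  horizontal leg (remainder): d = -1.3915 cm → contributes +28.891 cm⁴
Total I = 114.29 cm⁴.
Radius of gyration: k = √(I/A) = √(114.29 / 25.44) = 2.1195 cm.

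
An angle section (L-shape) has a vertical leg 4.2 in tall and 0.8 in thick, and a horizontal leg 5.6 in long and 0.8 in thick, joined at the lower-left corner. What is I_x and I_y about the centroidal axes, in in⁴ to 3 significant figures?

I_x ≈ 10.3 in⁴, I_y ≈ 21.6 in⁴

Split into non-overlapping primitives; take the origin at the lower-left of the bounding box.
Vertical leg: 0.8 × 4.2, A = 3.36 in², y = 2.1 in, Ī = 4.9392 in⁴.
Horizontal leg (remainder): 4.8 × 0.8, A = 3.84 in², y = 0.4 in, Ī = 0.2048 in⁴.
Centroid: ȳ = ΣA·y / ΣA = 1.1933 in.
Transfer each piece to the centroidal x-axis using Ī + A·d² with d = y − 1.1933:
  vertical leg: d = 0.90667 in → contributes +7.7013 in⁴
  horizontal leg (remainder): d = -0.79333 in → contributes +2.6216 in⁴
Total I = 10.323 in⁴.
For the y-axis: x̄ = 1.8933 in.
Repeating about the centroidal y-axis gives I_y = 21.601 in⁴.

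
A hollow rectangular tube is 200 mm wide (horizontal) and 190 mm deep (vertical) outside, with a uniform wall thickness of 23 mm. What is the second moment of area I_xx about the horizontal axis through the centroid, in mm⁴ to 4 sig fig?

Treat the section as a set of non-overlapping primitives; coordinates are from the bounding-box lower-left.
Outer rectangle: 200 × 190, A = 38 000 mm², y = 95 mm, Ī = 114 316 667 mm⁴.
Inner void (subtracted): 154 × 144, A = 22 176 mm², y = 95 mm, Ī = 38 320 128 mm⁴.
By symmetry the centroid is at mid-height, ȳ = 95 mm.
All pieces are centred on the horizontal axis through the centroid, so I = ΣĪ (holes subtracted) = 75 996 539 mm⁴.

I_xx ≈ 7.600 × 10⁷ mm⁴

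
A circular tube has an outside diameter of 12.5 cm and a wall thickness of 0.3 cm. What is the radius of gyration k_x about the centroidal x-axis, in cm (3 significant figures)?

k_x ≈ 4.31 cm

Break the section into simple shapes (no overlaps), measuring from the bottom-left corner of the bounding box.
Outer circle: ⌀12.5, A = 122.72 cm², y = 6.25 cm, Ī = 1198.4 cm⁴.
Bore (subtracted): ⌀11.9, A = 111.22 cm², y = 6.25 cm, Ī = 984.37 cm⁴.
By symmetry the centroid is at mid-height, ȳ = 6.25 cm.
All pieces are centred on the centroidal x-axis, so I = ΣĪ (holes subtracted) = 214.05 cm⁴.
Radius of gyration: k = √(I/A) = √(214.05 / 11.498) = 4.3147 cm.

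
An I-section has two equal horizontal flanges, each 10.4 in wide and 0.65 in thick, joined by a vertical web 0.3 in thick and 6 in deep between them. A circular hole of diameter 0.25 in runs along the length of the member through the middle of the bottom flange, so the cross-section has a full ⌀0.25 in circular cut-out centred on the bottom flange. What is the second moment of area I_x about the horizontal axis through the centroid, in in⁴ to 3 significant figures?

I_x ≈ 155 in⁴

Split into non-overlapping primitives; take the origin at the lower-left of the bounding box.
Bottom flange: 10.4 × 0.65, A = 6.76 in², y = 0.325 in, Ī = 0.23801 in⁴.
Web: 0.3 × 6, A = 1.8 in², y = 3.65 in, Ī = 5.4 in⁴.
Top flange: 10.4 × 0.65, A = 6.76 in², y = 6.975 in, Ī = 0.23801 in⁴.
Hole (subtracted): ⌀0.25, A = 0.049087 in², y = 0.325 in, Ī = 0.00019175 in⁴.
Centroid: ȳ = ΣA·y / ΣA = 3.6607 in.
Transfer each piece to the horizontal axis through the centroid using Ī + A·d² with d = y − 3.6607:
  bottom flange: d = -3.3357 in → contributes +75.455 in⁴
  web: d = -0.010688 in → contributes +5.4002 in⁴
  top flange: d = 3.3143 in → contributes +74.494 in⁴
  hole: d = -3.3357 in → contributes −0.54638 in⁴
Total I = 154.8 in⁴.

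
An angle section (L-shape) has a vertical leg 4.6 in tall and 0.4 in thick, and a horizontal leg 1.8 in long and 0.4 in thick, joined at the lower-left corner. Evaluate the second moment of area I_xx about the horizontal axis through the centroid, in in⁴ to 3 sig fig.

I_xx ≈ 5.15 in⁴

Break the section into simple shapes (no overlaps), measuring from the bottom-left corner of the bounding box.
Vertical leg: 0.4 × 4.6, A = 1.84 in², y = 2.3 in, Ī = 3.2445 in⁴.
Horizontal leg (remainder): 1.4 × 0.4, A = 0.56 in², y = 0.2 in, Ī = 0.0074667 in⁴.
Centroid: ȳ = ΣA·y / ΣA = 1.81 in.
Transfer each piece to the horizontal axis through the centroid using Ī + A·d² with d = y − 1.81:
  vertical leg: d = 0.49 in → contributes +3.6863 in⁴
  horizontal leg (remainder): d = -1.61 in → contributes +1.459 in⁴
Total I = 5.1454 in⁴.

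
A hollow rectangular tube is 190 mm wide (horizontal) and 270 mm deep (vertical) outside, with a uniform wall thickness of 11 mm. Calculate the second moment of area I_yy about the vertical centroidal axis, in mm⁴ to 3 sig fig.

Decompose the section into non-overlapping parts with the origin at the bottom-left of its bounding rectangle.
Outer rectangle: 190 × 270, A = 51 300 mm², x = 95 mm, Ī = 154 327 500 mm⁴.
Inner void (subtracted): 168 × 248, A = 41 664 mm², x = 95 mm, Ī = 97 993 728 mm⁴.
By symmetry the centroid is at mid-width, x̄ = 95 mm.
All pieces are centred on the vertical centroidal axis, so I = ΣĪ (holes subtracted) = 56 333 772 mm⁴.

I_yy ≈ 5.63 × 10⁷ mm⁴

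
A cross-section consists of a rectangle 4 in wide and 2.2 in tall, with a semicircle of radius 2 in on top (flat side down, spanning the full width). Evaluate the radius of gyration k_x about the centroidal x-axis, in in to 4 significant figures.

k_x ≈ 1.129 in

Treat the section as a set of non-overlapping primitives; coordinates are from the bounding-box lower-left.
Rectangular body: 4 × 2.2, A = 8.8 in², y = 1.1 in, Ī = 3.54933 in⁴.
Semicircular cap: semicircle r = 2, A = 6.28319 in², y = 3.04883 in, Ī = 1.75611 in⁴.
Centroid: ȳ = ΣA·y / ΣA = 1.91182 in.
Transfer each piece to the centroidal x-axis using Ī + A·d² with d = y − 1.91182:
  rectangular body: d = -0.81182 in → contributes +9.34899 in⁴
  semicircular cap: d = 1.13701 in → contributes +9.8789 in⁴
Total I = 19.2279 in⁴.
Radius of gyration: k = √(I/A) = √(19.2279 / 15.0832) = 1.12907 in.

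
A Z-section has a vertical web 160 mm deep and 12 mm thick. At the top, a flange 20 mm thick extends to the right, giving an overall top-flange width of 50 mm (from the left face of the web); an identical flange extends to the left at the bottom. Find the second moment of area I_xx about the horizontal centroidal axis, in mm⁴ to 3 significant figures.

Break the section into simple shapes (no overlaps), measuring from the bottom-left corner of the bounding box.
Web: 12 × 160, A = 1 920 mm², y = 80 mm, Ī = 4 096 000 mm⁴.
Top flange (beyond web): 38 × 20, A = 760 mm², y = 150 mm, Ī = 25 333 mm⁴.
Bottom flange (beyond web): 38 × 20, A = 760 mm², y = 10 mm, Ī = 25 333 mm⁴.
Centroid: ȳ = ΣA·y / ΣA = 80 mm.
Transfer each piece to the horizontal centroidal axis using Ī + A·d² with d = y − 80:
  web: d = 0 mm → contributes +4 096 000 mm⁴
  top flange (beyond web): d = 70 mm → contributes +3 749 333 mm⁴
  bottom flange (beyond web): d = -70 mm → contributes +3 749 333 mm⁴
Total I = 11 594 667 mm⁴.

I_xx ≈ 1.16 × 10⁷ mm⁴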